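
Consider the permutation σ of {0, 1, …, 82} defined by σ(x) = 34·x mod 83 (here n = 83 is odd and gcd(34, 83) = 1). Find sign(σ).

-1

Trace 39: π^k(39) = [39, 81, 15, 12, 76, 11, 42] for k=0..6.
The orbit structure of x ↦ 34x mod 83: 2 orbits of sizes [82, 1].
sign(π) = (−1)^{n − #cycles} = (−1)^{83−2} = (−1)^81 = -1.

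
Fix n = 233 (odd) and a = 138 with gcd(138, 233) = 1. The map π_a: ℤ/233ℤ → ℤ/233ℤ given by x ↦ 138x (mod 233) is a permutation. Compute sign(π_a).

Start at x=157: 157 → 230 → 52 → 186 → 38 → 118 → 207 → … (one orbit).
The orbit structure of x ↦ 138x mod 233: 2 orbits of sizes [232, 1].
2 cycles on 233: each ℓ→(−1)^(ℓ−1), product (−1)^231 = -1.
(138|233)_J = -1 (Zolotarev's lemma cross-check).

-1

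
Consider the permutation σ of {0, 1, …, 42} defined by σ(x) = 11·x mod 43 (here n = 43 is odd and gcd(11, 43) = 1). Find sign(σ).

+1

Start at x=16: 16 → 4 → 1 → 11 → 35 → 41 → 21 → 16 (one orbit).
7 cycles of lengths [7, 7, 7, 7, 7, 7, 1].
sign(π) = (−1)^{n − #cycles} = (−1)^{43−7} = (−1)^36 = +1.
Zolotarev: (11|43) = +1, matching the cycle-count sign.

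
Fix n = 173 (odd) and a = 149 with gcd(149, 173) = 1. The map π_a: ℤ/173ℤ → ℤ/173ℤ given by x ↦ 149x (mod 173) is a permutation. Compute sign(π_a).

+1

Start at x=23: 23 → 140 → 100 → 22 → 164 → 43 → 6 → … (one orbit).
The orbit structure of x ↦ 149x mod 173: 5 orbits of sizes [43, 43, 43, 43, 1].
173 − 5 = 168 transpositions; sign(π) = (−1)^168 = +1.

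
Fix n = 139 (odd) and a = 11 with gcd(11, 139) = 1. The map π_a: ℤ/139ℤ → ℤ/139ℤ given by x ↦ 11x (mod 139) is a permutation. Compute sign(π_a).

Trace 80: π^k(80) = [80, 46, 89, 6, 66, 31, 63] for k=0..6.
Cycle type of π: 69×2 + 1; total 3 cycles.
3 cycles on 139: each ℓ→(−1)^(ℓ−1), product (−1)^136 = +1.
Check: (11/139) = +1 by Zolotarev.

+1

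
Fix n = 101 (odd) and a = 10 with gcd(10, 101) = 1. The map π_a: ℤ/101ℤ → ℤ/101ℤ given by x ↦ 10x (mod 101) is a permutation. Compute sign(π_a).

-1

Start at x=100: 100 → 91 → 1 → 10 → 100 (one orbit).
Cycle lengths of π_10 on ℤ/101ℤ: [4, 4, 4, 4, 4, 4, 4, 4, 4, 4, 4, 4, 4, 4, 4, 4, 4, 4, 4, 4, 4, 4, 4, 4, 4, 1]; 26 cycles in total.
n − c = 101 − 26 = 75; sign = (−1)^75 = -1.
The Jacobi symbol (10|101) = -1 (Zolotarev) agrees.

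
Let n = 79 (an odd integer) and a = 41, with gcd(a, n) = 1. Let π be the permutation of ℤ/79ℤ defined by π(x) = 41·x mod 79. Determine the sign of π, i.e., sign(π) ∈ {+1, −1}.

Start at x=1: 1 → 41 → 22 → 33 → 10 → 15 → 62 → … (one orbit).
Cycle lengths of π_41 on ℤ/79ℤ: [26, 26, 26, 1]; 4 cycles in total.
sign(π) = (−1)^{n − #cycles} = (−1)^{79−4} = (−1)^75 = -1.

-1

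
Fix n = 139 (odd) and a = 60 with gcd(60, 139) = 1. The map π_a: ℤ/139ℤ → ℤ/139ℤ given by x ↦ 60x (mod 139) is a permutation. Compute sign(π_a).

-1

Trace 77: π^k(77) = [77, 33, 34, 94, 80, 74, 131] for k=0..6.
4 cycles of lengths [46, 46, 46, 1].
Σ(ℓ_i−1) = 139−4 = 135; sign = (−1)^135 = -1.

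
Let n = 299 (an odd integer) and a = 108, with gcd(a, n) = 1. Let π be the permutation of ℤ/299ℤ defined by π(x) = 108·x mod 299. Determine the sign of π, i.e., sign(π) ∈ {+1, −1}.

Trace 131: π^k(131) = [131, 95, 94, 285, 282, 257, 248] for k=0..6.
π_108 has 9 disjoint cycles with lengths [66, 66, 66, 66, 11, 11, 6, 6, 1] on {0,…,298}.
n − c = 299 − 9 = 290; sign = (−1)^290 = +1.
Check: (108/299) = +1 by Zolotarev.

+1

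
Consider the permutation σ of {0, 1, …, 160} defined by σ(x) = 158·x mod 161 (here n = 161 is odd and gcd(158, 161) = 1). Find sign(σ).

Trace 100: π^k(100) = [100, 22, 95, 37, 50, 11, 128] for k=0..6.
Cycle lengths of π_158 on ℤ/161ℤ: [66, 66, 22, 3, 3, 1]; 6 cycles in total.
n − c = 161 − 6 = 155; sign = (−1)^155 = -1.
Via Zolotarev, sign(π_{158}) = (158|161) = -1.

-1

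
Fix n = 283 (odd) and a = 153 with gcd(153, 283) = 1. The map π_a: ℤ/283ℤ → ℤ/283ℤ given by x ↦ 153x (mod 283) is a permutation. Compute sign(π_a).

-1

Trace 115: π^k(115) = [115, 49, 139, 42, 200, 36, 131] for k=0..6.
The orbit structure of x ↦ 153x mod 283: 2 orbits of sizes [282, 1].
283 − 2 = 281 transpositions; sign(π) = (−1)^281 = -1.
Zolotarev: (153|283) = -1, matching the cycle-count sign.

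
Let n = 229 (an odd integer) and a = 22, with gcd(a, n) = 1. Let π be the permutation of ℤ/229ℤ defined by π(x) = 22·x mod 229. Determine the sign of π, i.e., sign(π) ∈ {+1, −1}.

-1

Orbit of 227 under x↦22x: [227, 185, 177, 1, 22, 26, 114]… (length divides ord_229(22)).
Decompose π into cycles: lengths [76, 76, 76, 1] (4 cycles, including the fixed point 0).
n − c = 229 − 4 = 225; sign = (−1)^225 = -1.
The Jacobi symbol (22|229) = -1 (Zolotarev) agrees.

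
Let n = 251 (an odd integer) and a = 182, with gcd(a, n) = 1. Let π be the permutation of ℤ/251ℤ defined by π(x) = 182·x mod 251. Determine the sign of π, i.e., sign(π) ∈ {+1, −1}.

-1

Start at x=63: 63 → 171 → 249 → 138 → 16 → 151 → 123 → … (one orbit).
Decompose π into cycles: lengths [50, 50, 50, 50, 50, 1] (6 cycles, including the fixed point 0).
With 6 cycles on 251 points, sign = (−1)^{251−6} = -1.
Zolotarev: (182|251) = -1, matching the cycle-count sign.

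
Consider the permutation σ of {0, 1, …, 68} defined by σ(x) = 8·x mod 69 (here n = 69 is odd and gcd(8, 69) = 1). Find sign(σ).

-1

Trace 64: π^k(64) = [64, 29, 25, 62, 13, 35, 4] for k=0..6.
Cycle type of π: 22×2 + 11×2 + 2 + 1; total 6 cycles.
With 6 cycles on 69 points, sign = (−1)^{69−6} = -1.
(8|69)_J = -1 (Zolotarev's lemma cross-check).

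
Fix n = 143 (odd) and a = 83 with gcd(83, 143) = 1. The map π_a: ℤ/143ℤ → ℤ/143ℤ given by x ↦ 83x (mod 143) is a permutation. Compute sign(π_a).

Orbit of 38 under x↦83x: [38, 8, 92, 57, 12, 138, 14]… (length divides ord_143(83)).
The orbit structure of x ↦ 83x mod 143: 11 orbits of sizes [20, 20, 20, 20, 20, 20, 10, 4, 4, 4, 1].
With 11 cycles on 143 points, sign = (−1)^{143−11} = +1.
Via Zolotarev, sign(π_{83}) = (83|143) = +1.

+1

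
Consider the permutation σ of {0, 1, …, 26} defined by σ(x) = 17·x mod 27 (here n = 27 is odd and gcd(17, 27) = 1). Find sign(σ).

Orbit of 10 under x↦17x: [10, 8, 1, 17, 19, 26]… (length divides ord_27(17)).
Cycle lengths of π_17 on ℤ/27ℤ: [6, 6, 6, 2, 2, 2, 2, 1]; 8 cycles in total.
n − c = 27 − 8 = 19; sign = (−1)^19 = -1.

-1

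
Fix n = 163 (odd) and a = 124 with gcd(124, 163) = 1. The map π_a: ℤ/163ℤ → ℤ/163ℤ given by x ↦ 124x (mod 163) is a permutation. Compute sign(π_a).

-1

Start at x=97: 97 → 129 → 22 → 120 → 47 → 123 → 93 → … (one orbit).
Cycle type of π: 162 + 1; total 2 cycles.
163 − 2 = 161 transpositions; sign(π) = (−1)^161 = -1.
Check: (124/163) = -1 by Zolotarev.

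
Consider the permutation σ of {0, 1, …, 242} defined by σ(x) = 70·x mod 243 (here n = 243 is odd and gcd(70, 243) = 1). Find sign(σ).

+1

Trace 166: π^k(166) = [166, 199, 79, 184, 1, 70, 40] for k=0..6.
Decompose π into cycles: lengths [81, 81, 27, 27, 9, 9, 3, 3, 1, 1, 1] (11 cycles, including the fixed point 0).
243 − 11 = 232 transpositions; sign(π) = (−1)^232 = +1.
The Jacobi symbol (70|243) = +1 (Zolotarev) agrees.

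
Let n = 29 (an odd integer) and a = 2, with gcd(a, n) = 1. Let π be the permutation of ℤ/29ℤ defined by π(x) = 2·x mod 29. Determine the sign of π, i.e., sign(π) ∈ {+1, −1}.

Trace 1: π^k(1) = [1, 2, 4, 8, 16, 3, 6] for k=0..6.
Decompose π into cycles: lengths [28, 1] (2 cycles, including the fixed point 0).
sign(π) = (−1)^{n − #cycles} = (−1)^{29−2} = (−1)^27 = -1.

-1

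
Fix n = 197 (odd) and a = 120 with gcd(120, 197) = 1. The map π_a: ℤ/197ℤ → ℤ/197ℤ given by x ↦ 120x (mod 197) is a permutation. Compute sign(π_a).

Trace 129: π^k(129) = [129, 114, 87, 196, 77, 178, 84] for k=0..6.
Cycle lengths of π_120 on ℤ/197ℤ: [28, 28, 28, 28, 28, 28, 28, 1]; 8 cycles in total.
sign(π) = (−1)^{n − #cycles} = (−1)^{197−8} = (−1)^189 = -1.
Check: (120/197) = -1 by Zolotarev.

-1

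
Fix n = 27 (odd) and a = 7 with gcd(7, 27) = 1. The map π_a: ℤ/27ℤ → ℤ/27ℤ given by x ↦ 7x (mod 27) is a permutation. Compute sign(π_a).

+1

Trace 4: π^k(4) = [4, 1, 7, 22, 19, 25, 13] for k=0..6.
7 cycles of lengths [9, 9, 3, 3, 1, 1, 1].
With 7 cycles on 27 points, sign = (−1)^{27−7} = +1.
Via Zolotarev, sign(π_{7}) = (7|27) = +1.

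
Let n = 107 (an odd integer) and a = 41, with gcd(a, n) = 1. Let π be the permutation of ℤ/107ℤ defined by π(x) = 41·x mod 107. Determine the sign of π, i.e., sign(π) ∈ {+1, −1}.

+1

Trace 89: π^k(89) = [89, 11, 23, 87, 36, 85, 61] for k=0..6.
Cycle lengths of π_41 on ℤ/107ℤ: [53, 53, 1]; 3 cycles in total.
sign(π) = (−1)^{n − #cycles} = (−1)^{107−3} = (−1)^104 = +1.
Via Zolotarev, sign(π_{41}) = (41|107) = +1.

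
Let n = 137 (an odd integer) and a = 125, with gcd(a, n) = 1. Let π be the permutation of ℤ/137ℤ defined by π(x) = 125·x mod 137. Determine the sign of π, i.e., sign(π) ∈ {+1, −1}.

Trace 136: π^k(136) = [136, 12, 130, 84, 88, 40, 68] for k=0..6.
π_125 has 2 disjoint cycles with lengths [136, 1] on {0,…,136}.
sign(π) = (−1)^{n − #cycles} = (−1)^{137−2} = (−1)^135 = -1.
Zolotarev: (125|137) = -1, matching the cycle-count sign.

-1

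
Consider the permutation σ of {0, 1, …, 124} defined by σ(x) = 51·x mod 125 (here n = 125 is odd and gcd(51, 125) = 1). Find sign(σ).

+1

Orbit of 26 under x↦51x: [26, 76, 1, 51, 101]… (length divides ord_125(51)).
45 cycles of lengths [5, 5, 5, 5, 5, 5, 5, 5, 5, 5, 5, 5, 5, 5, 5, 5, 5, 5, 5, 5, 1, 1, 1, 1, 1, 1, 1, 1, 1, 1, 1, 1, 1, 1, 1, 1, 1, 1, 1, 1, 1, 1, 1, 1, 1].
45 cycles on 125: each ℓ→(−1)^(ℓ−1), product (−1)^80 = +1.
(51|125)_J = +1 (Zolotarev's lemma cross-check).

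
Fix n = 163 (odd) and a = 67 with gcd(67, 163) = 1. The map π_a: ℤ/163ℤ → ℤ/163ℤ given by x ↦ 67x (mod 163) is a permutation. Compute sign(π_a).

-1

Orbit of 134 under x↦67x: [134, 13, 56, 3, 38, 101, 84]… (length divides ord_163(67)).
Cycle lengths of π_67 on ℤ/163ℤ: [162, 1]; 2 cycles in total.
With 2 cycles on 163 points, sign = (−1)^{163−2} = -1.
Via Zolotarev, sign(π_{67}) = (67|163) = -1.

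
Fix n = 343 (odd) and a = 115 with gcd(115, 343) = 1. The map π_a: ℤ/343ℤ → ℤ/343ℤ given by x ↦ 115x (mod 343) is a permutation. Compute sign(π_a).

Trace 209: π^k(209) = [209, 25, 131, 316, 325, 331, 335] for k=0..6.
The orbit structure of x ↦ 115x mod 343: 4 orbits of sizes [294, 42, 6, 1].
sign(π) = (−1)^{n − #cycles} = (−1)^{343−4} = (−1)^339 = -1.
Via Zolotarev, sign(π_{115}) = (115|343) = -1.

-1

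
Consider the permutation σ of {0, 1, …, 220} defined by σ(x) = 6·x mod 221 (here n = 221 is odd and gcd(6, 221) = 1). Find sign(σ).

Trace 16: π^k(16) = [16, 96, 134, 141, 183, 214, 179] for k=0..6.
Cycle lengths of π_6 on ℤ/221ℤ: [48, 48, 48, 48, 16, 12, 1]; 7 cycles in total.
n − c = 221 − 7 = 214; sign = (−1)^214 = +1.

+1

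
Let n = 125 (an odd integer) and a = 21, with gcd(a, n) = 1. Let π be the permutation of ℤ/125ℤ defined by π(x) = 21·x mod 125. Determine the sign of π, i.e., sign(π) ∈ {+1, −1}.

+1

Trace 66: π^k(66) = [66, 11, 106, 101, 121, 41, 111] for k=0..6.
Cycle type of π: 25×4 + 5×4 + 1×5; total 13 cycles.
125 − 13 = 112 transpositions; sign(π) = (−1)^112 = +1.
Check: (21/125) = +1 by Zolotarev.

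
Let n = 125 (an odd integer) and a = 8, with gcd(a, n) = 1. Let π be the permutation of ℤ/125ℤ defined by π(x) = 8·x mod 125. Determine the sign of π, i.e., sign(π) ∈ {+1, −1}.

Start at x=64: 64 → 12 → 96 → 18 → 19 → 27 → 91 → … (one orbit).
Cycle lengths of π_8 on ℤ/125ℤ: [100, 20, 4, 1]; 4 cycles in total.
Σ(ℓ_i−1) = 125−4 = 121; sign = (−1)^121 = -1.

-1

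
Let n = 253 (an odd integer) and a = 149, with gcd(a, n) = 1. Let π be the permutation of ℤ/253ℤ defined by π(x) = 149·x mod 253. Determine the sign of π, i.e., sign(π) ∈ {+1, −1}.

+1

Start at x=196: 196 → 109 → 49 → 217 → 202 → 244 → 177 → … (one orbit).
Decompose π into cycles: lengths [110, 110, 22, 10, 1] (5 cycles, including the fixed point 0).
sign(π) = (−1)^{n − #cycles} = (−1)^{253−5} = (−1)^248 = +1.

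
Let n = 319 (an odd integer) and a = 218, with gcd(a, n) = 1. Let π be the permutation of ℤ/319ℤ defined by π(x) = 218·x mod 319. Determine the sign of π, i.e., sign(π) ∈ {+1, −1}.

-1

Orbit of 104 under x↦218x: [104, 23, 229, 158, 311, 170, 56]… (length divides ord_319(218)).
Cycle lengths of π_218 on ℤ/319ℤ: [140, 140, 28, 5, 5, 1]; 6 cycles in total.
With 6 cycles on 319 points, sign = (−1)^{319−6} = -1.
Via Zolotarev, sign(π_{218}) = (218|319) = -1.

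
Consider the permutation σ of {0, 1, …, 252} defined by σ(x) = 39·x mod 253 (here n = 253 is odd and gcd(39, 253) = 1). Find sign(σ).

Trace 25: π^k(25) = [25, 216, 75, 142, 225, 173, 169] for k=0..6.
The orbit structure of x ↦ 39x mod 253: 6 orbits of sizes [110, 110, 11, 11, 10, 1].
sign(π) = (−1)^{n − #cycles} = (−1)^{253−6} = (−1)^247 = -1.
Zolotarev: (39|253) = -1, matching the cycle-count sign.

-1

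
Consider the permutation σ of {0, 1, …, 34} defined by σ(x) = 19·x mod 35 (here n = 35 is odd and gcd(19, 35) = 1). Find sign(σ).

Trace 16: π^k(16) = [16, 24, 1, 19, 11, 34] for k=0..5.
Cycle type of π: 6×5 + 2×2 + 1; total 8 cycles.
With 8 cycles on 35 points, sign = (−1)^{35−8} = -1.
(19|35)_J = -1 (Zolotarev's lemma cross-check).

-1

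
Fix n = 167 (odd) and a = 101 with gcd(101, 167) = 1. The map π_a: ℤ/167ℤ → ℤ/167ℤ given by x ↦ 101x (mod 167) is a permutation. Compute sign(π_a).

-1

Orbit of 59 under x↦101x: [59, 114, 158, 93, 41, 133, 73]… (length divides ord_167(101)).
Decompose π into cycles: lengths [166, 1] (2 cycles, including the fixed point 0).
sign(π) = (−1)^{n − #cycles} = (−1)^{167−2} = (−1)^165 = -1.
(101|167)_J = -1 (Zolotarev's lemma cross-check).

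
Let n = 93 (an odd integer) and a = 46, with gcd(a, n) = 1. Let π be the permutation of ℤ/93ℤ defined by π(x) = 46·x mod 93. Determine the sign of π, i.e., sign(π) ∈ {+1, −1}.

Start at x=58: 58 → 64 → 61 → 16 → 85 → 4 → 91 → … (one orbit).
Cycle lengths of π_46 on ℤ/93ℤ: [10, 10, 10, 10, 10, 10, 10, 10, 10, 1, 1, 1]; 12 cycles in total.
With 12 cycles on 93 points, sign = (−1)^{93−12} = -1.
(46|93)_J = -1 (Zolotarev's lemma cross-check).

-1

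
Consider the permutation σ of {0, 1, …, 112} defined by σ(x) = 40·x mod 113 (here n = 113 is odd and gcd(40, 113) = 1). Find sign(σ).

-1

Trace 35: π^k(35) = [35, 44, 65, 1, 40, 18, 42] for k=0..6.
8 cycles of lengths [16, 16, 16, 16, 16, 16, 16, 1].
n − c = 113 − 8 = 105; sign = (−1)^105 = -1.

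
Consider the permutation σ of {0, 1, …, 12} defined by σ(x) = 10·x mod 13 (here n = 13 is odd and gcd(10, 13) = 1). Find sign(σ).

+1

Start at x=4: 4 → 1 → 10 → 9 → 12 → 3 → 4 (one orbit).
π_10 has 3 disjoint cycles with lengths [6, 6, 1] on {0,…,12}.
13 − 3 = 10 transpositions; sign(π) = (−1)^10 = +1.
The Jacobi symbol (10|13) = +1 (Zolotarev) agrees.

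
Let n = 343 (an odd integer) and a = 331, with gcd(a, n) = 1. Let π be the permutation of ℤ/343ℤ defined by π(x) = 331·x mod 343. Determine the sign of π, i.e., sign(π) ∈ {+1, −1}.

+1

Orbit of 88 under x↦331x: [88, 316, 324, 228, 8, 247, 123]… (length divides ord_343(331)).
π_331 has 7 disjoint cycles with lengths [147, 147, 21, 21, 3, 3, 1] on {0,…,342}.
With 7 cycles on 343 points, sign = (−1)^{343−7} = +1.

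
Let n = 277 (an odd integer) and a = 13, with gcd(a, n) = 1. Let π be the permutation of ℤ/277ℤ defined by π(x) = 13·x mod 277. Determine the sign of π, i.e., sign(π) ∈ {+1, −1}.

Orbit of 169 under x↦13x: [169, 258, 30, 113, 84, 261, 69]… (length divides ord_277(13)).
Decompose π into cycles: lengths [46, 46, 46, 46, 46, 46, 1] (7 cycles, including the fixed point 0).
Σ(ℓ_i−1) = 277−7 = 270; sign = (−1)^270 = +1.

+1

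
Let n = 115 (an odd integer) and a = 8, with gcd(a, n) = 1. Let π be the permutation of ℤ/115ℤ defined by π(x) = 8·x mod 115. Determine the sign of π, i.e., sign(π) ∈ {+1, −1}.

-1

Start at x=101: 101 → 3 → 24 → 77 → 41 → 98 → 94 → … (one orbit).
6 cycles of lengths [44, 44, 11, 11, 4, 1].
115 − 6 = 109 transpositions; sign(π) = (−1)^109 = -1.
Via Zolotarev, sign(π_{8}) = (8|115) = -1.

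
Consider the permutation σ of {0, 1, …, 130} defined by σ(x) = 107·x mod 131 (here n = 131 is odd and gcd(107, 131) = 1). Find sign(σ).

+1

Start at x=52: 52 → 62 → 84 → 80 → 45 → 99 → 113 → … (one orbit).
π_107 has 11 disjoint cycles with lengths [13, 13, 13, 13, 13, 13, 13, 13, 13, 13, 1] on {0,…,130}.
With 11 cycles on 131 points, sign = (−1)^{131−11} = +1.
Check: (107/131) = +1 by Zolotarev.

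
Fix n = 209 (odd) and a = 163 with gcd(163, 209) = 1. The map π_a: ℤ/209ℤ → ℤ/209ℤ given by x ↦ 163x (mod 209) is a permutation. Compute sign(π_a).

+1

Trace 159: π^k(159) = [159, 1, 163, 26, 58, 49, 45] for k=0..6.
π_163 has 21 disjoint cycles with lengths [15, 15, 15, 15, 15, 15, 15, 15, 15, 15, 15, 15, 5, 5, 3, 3, 3, 3, 3, 3, 1] on {0,…,208}.
n − c = 209 − 21 = 188; sign = (−1)^188 = +1.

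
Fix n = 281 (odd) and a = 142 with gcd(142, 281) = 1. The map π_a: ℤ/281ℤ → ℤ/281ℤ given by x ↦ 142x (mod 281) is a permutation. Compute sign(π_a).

-1

Trace 241: π^k(241) = [241, 221, 191, 146, 219, 188, 1] for k=0..6.
Cycle lengths of π_142 on ℤ/281ℤ: [40, 40, 40, 40, 40, 40, 40, 1]; 8 cycles in total.
Σ(ℓ_i−1) = 281−8 = 273; sign = (−1)^273 = -1.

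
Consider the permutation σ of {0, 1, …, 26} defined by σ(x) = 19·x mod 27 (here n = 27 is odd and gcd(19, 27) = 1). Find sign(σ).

Start at x=1: 1 → 19 → 10 → 1 (one orbit).
π_19 has 15 disjoint cycles with lengths [3, 3, 3, 3, 3, 3, 1, 1, 1, 1, 1, 1, 1, 1, 1] on {0,…,26}.
With 15 cycles on 27 points, sign = (−1)^{27−15} = +1.
Via Zolotarev, sign(π_{19}) = (19|27) = +1.

+1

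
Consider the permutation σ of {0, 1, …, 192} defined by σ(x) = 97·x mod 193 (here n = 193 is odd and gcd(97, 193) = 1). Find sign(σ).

+1

Trace 187: π^k(187) = [187, 190, 95, 144, 72, 36, 18] for k=0..6.
Decompose π into cycles: lengths [96, 96, 1] (3 cycles, including the fixed point 0).
With 3 cycles on 193 points, sign = (−1)^{193−3} = +1.
The Jacobi symbol (97|193) = +1 (Zolotarev) agrees.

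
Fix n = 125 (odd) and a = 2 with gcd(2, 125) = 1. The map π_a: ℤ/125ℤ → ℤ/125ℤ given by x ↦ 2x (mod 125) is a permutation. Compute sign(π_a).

Trace 33: π^k(33) = [33, 66, 7, 14, 28, 56, 112] for k=0..6.
Cycle type of π: 100 + 20 + 4 + 1; total 4 cycles.
125 − 4 = 121 transpositions; sign(π) = (−1)^121 = -1.

-1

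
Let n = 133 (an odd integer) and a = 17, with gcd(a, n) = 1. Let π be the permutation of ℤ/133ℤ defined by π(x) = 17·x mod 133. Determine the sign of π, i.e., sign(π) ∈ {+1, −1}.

-1

Trace 81: π^k(81) = [81, 47, 1, 17, 23, 125, 130] for k=0..6.
Decompose π into cycles: lengths [18, 18, 18, 18, 18, 18, 9, 9, 6, 1] (10 cycles, including the fixed point 0).
sign(π) = (−1)^{n − #cycles} = (−1)^{133−10} = (−1)^123 = -1.
The Jacobi symbol (17|133) = -1 (Zolotarev) agrees.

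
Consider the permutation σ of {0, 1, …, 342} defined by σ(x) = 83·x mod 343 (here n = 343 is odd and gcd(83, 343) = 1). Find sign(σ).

-1

Orbit of 232 under x↦83x: [232, 48, 211, 20, 288, 237, 120]… (length divides ord_343(83)).
Decompose π into cycles: lengths [98, 98, 98, 14, 14, 14, 2, 2, 2, 1] (10 cycles, including the fixed point 0).
Σ(ℓ_i−1) = 343−10 = 333; sign = (−1)^333 = -1.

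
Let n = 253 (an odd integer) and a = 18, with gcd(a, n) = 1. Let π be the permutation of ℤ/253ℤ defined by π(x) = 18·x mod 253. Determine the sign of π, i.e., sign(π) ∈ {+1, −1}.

-1

Orbit of 219 under x↦18x: [219, 147, 116, 64, 140, 243, 73]… (length divides ord_253(18)).
π_18 has 6 disjoint cycles with lengths [110, 110, 11, 11, 10, 1] on {0,…,252}.
sign(π) = (−1)^{n − #cycles} = (−1)^{253−6} = (−1)^247 = -1.
(18|253)_J = -1 (Zolotarev's lemma cross-check).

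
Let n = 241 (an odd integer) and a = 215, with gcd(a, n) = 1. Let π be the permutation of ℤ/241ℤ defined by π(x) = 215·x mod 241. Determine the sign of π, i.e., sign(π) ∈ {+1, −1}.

Orbit of 61 under x↦215x: [61, 101, 25, 73, 30, 184, 36]… (length divides ord_241(215)).
4 cycles of lengths [80, 80, 80, 1].
241 − 4 = 237 transpositions; sign(π) = (−1)^237 = -1.
The Jacobi symbol (215|241) = -1 (Zolotarev) agrees.

-1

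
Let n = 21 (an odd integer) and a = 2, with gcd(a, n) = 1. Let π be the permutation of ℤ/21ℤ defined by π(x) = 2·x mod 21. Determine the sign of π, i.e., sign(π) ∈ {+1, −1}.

-1

Start at x=1: 1 → 2 → 4 → 8 → 16 → 11 → 1 (one orbit).
π_2 has 6 disjoint cycles with lengths [6, 6, 3, 3, 2, 1] on {0,…,20}.
21 − 6 = 15 transpositions; sign(π) = (−1)^15 = -1.
Zolotarev: (2|21) = -1, matching the cycle-count sign.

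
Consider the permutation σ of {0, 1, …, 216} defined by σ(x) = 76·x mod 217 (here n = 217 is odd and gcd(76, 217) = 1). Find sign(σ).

Start at x=174: 174 → 204 → 97 → 211 → 195 → 64 → 90 → … (one orbit).
Cycle type of π: 30×6 + 15×2 + 2×3 + 1; total 12 cycles.
With 12 cycles on 217 points, sign = (−1)^{217−12} = -1.

-1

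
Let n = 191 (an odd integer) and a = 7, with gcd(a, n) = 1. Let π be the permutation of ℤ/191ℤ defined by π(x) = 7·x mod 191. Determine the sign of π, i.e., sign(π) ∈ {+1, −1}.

-1

Orbit of 7 under x↦7x: [7, 49, 152, 109, 190, 184, 142]… (length divides ord_191(7)).
The orbit structure of x ↦ 7x mod 191: 20 orbits of sizes [10, 10, 10, 10, 10, 10, 10, 10, 10, 10, 10, 10, 10, 10, 10, 10, 10, 10, 10, 1].
Σ(ℓ_i−1) = 191−20 = 171; sign = (−1)^171 = -1.
The Jacobi symbol (7|191) = -1 (Zolotarev) agrees.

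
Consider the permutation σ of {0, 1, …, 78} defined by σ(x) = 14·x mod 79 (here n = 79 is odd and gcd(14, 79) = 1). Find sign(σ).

Trace 52: π^k(52) = [52, 17, 1, 14, 38, 58, 22] for k=0..6.
Cycle lengths of π_14 on ℤ/79ℤ: [26, 26, 26, 1]; 4 cycles in total.
Σ(ℓ_i−1) = 79−4 = 75; sign = (−1)^75 = -1.
(14|79)_J = -1 (Zolotarev's lemma cross-check).

-1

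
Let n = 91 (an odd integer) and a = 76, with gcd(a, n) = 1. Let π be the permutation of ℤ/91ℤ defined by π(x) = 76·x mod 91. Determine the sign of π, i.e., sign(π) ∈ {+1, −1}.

Orbit of 83 under x↦76x: [83, 29, 20, 64, 41, 22, 34]… (length divides ord_91(76)).
Cycle type of π: 12×7 + 2×3 + 1; total 11 cycles.
Σ(ℓ_i−1) = 91−11 = 80; sign = (−1)^80 = +1.

+1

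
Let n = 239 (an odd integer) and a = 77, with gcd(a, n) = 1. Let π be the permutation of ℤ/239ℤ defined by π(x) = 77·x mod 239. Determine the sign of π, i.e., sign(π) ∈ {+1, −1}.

-1

Trace 185: π^k(185) = [185, 144, 94, 68, 217, 218, 56] for k=0..6.
Cycle lengths of π_77 on ℤ/239ℤ: [238, 1]; 2 cycles in total.
239 − 2 = 237 transpositions; sign(π) = (−1)^237 = -1.
Via Zolotarev, sign(π_{77}) = (77|239) = -1.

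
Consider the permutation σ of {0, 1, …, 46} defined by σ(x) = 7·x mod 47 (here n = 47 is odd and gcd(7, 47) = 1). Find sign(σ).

+1

Trace 32: π^k(32) = [32, 36, 17, 25, 34, 3, 21] for k=0..6.
π_7 has 3 disjoint cycles with lengths [23, 23, 1] on {0,…,46}.
3 cycles on 47: each ℓ→(−1)^(ℓ−1), product (−1)^44 = +1.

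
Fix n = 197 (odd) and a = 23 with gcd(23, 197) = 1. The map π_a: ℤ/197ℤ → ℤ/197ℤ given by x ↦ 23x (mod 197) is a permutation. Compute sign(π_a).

Trace 142: π^k(142) = [142, 114, 61, 24, 158, 88, 54] for k=0..6.
5 cycles of lengths [49, 49, 49, 49, 1].
With 5 cycles on 197 points, sign = (−1)^{197−5} = +1.

+1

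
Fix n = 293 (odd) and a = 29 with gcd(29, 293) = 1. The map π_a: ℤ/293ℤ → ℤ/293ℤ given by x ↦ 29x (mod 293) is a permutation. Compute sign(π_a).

-1

Start at x=98: 98 → 205 → 85 → 121 → 286 → 90 → 266 → … (one orbit).
Cycle type of π: 292 + 1; total 2 cycles.
2 cycles on 293: each ℓ→(−1)^(ℓ−1), product (−1)^291 = -1.
The Jacobi symbol (29|293) = -1 (Zolotarev) agrees.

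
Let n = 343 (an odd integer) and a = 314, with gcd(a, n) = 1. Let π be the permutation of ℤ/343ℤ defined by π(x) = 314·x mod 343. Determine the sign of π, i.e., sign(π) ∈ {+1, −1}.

Start at x=204: 204 → 258 → 64 → 202 → 316 → 97 → 274 → … (one orbit).
The orbit structure of x ↦ 314x mod 343: 10 orbits of sizes [98, 98, 98, 14, 14, 14, 2, 2, 2, 1].
With 10 cycles on 343 points, sign = (−1)^{343−10} = -1.
Check: (314/343) = -1 by Zolotarev.

-1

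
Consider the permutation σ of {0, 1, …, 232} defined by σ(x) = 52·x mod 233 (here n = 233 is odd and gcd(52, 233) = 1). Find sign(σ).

Start at x=4: 4 → 208 → 98 → 203 → 71 → 197 → 225 → … (one orbit).
3 cycles of lengths [116, 116, 1].
3 cycles on 233: each ℓ→(−1)^(ℓ−1), product (−1)^230 = +1.
The Jacobi symbol (52|233) = +1 (Zolotarev) agrees.

+1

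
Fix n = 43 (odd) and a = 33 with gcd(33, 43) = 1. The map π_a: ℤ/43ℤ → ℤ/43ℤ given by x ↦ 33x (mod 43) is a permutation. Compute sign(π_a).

Orbit of 22 under x↦33x: [22, 38, 7, 16, 12, 9, 39]… (length divides ord_43(33)).
2 cycles of lengths [42, 1].
n − c = 43 − 2 = 41; sign = (−1)^41 = -1.
Check: (33/43) = -1 by Zolotarev.

-1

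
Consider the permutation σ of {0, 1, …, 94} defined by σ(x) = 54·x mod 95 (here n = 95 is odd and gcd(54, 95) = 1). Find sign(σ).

+1

Start at x=36: 36 → 44 → 1 → 54 → 66 → 49 → 81 → … (one orbit).
Cycle type of π: 18×4 + 9×2 + 2×2 + 1; total 9 cycles.
n − c = 95 − 9 = 86; sign = (−1)^86 = +1.
The Jacobi symbol (54|95) = +1 (Zolotarev) agrees.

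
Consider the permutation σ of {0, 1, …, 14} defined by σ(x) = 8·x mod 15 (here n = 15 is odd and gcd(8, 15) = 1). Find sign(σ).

Start at x=1: 1 → 8 → 4 → 2 → 1 (one orbit).
Cycle type of π: 4×3 + 2 + 1; total 5 cycles.
Σ(ℓ_i−1) = 15−5 = 10; sign = (−1)^10 = +1.
Via Zolotarev, sign(π_{8}) = (8|15) = +1.

+1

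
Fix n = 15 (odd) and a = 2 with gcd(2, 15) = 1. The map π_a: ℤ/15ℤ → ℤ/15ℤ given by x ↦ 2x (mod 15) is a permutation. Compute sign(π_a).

+1

Start at x=2: 2 → 4 → 8 → 1 → 2 (one orbit).
π_2 has 5 disjoint cycles with lengths [4, 4, 4, 2, 1] on {0,…,14}.
sign(π) = (−1)^{n − #cycles} = (−1)^{15−5} = (−1)^10 = +1.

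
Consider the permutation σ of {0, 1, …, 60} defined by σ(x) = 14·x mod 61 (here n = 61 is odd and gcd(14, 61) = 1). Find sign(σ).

+1

Trace 60: π^k(60) = [60, 47, 48, 1, 14, 13] for k=0..5.
π_14 has 11 disjoint cycles with lengths [6, 6, 6, 6, 6, 6, 6, 6, 6, 6, 1] on {0,…,60}.
With 11 cycles on 61 points, sign = (−1)^{61−11} = +1.
(14|61)_J = +1 (Zolotarev's lemma cross-check).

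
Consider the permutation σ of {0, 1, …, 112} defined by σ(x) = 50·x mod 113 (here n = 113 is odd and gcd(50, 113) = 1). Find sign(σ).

Start at x=53: 53 → 51 → 64 → 36 → 105 → 52 → 1 → … (one orbit).
3 cycles of lengths [56, 56, 1].
Σ(ℓ_i−1) = 113−3 = 110; sign = (−1)^110 = +1.

+1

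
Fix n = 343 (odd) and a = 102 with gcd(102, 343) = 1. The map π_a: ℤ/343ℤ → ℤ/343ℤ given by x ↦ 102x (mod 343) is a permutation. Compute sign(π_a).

+1

Start at x=67: 67 → 317 → 92 → 123 → 198 → 302 → 277 → … (one orbit).
Cycle type of π: 147×2 + 21×2 + 3×2 + 1; total 7 cycles.
sign(π) = (−1)^{n − #cycles} = (−1)^{343−7} = (−1)^336 = +1.
Zolotarev: (102|343) = +1, matching the cycle-count sign.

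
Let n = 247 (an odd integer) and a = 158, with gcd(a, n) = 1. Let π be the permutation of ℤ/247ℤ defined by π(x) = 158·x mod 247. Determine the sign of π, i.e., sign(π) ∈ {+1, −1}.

Orbit of 232 under x↦158x: [232, 100, 239, 218, 111, 1, 158]… (length divides ord_247(158)).
π_158 has 10 disjoint cycles with lengths [36, 36, 36, 36, 36, 36, 12, 9, 9, 1] on {0,…,246}.
n − c = 247 − 10 = 237; sign = (−1)^237 = -1.

-1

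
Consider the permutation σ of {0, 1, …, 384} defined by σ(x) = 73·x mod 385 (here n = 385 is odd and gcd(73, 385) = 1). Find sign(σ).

Start at x=141: 141 → 283 → 254 → 62 → 291 → 68 → 344 → … (one orbit).
π_73 has 14 disjoint cycles with lengths [60, 60, 60, 60, 30, 30, 20, 20, 12, 12, 10, 6, 4, 1] on {0,…,384}.
Σ(ℓ_i−1) = 385−14 = 371; sign = (−1)^371 = -1.

-1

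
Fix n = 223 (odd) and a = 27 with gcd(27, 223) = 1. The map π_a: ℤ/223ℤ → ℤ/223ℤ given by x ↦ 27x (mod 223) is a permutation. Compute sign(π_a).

Orbit of 33 under x↦27x: [33, 222, 196, 163, 164, 191, 28]… (length divides ord_223(27)).
Cycle lengths of π_27 on ℤ/223ℤ: [74, 74, 74, 1]; 4 cycles in total.
With 4 cycles on 223 points, sign = (−1)^{223−4} = -1.
(27|223)_J = -1 (Zolotarev's lemma cross-check).

-1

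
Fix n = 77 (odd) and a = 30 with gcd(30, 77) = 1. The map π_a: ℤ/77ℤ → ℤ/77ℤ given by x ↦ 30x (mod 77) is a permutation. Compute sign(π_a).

-1

Start at x=50: 50 → 37 → 32 → 36 → 2 → 60 → 29 → … (one orbit).
Decompose π into cycles: lengths [30, 30, 10, 3, 3, 1] (6 cycles, including the fixed point 0).
sign(π) = (−1)^{n − #cycles} = (−1)^{77−6} = (−1)^71 = -1.
The Jacobi symbol (30|77) = -1 (Zolotarev) agrees.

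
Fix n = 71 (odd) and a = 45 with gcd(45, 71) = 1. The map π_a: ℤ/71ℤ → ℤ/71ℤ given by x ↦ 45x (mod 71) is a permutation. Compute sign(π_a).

+1

Orbit of 1 under x↦45x: [1, 45, 37, 32, 20, 48, 30]… (length divides ord_71(45)).
π_45 has 11 disjoint cycles with lengths [7, 7, 7, 7, 7, 7, 7, 7, 7, 7, 1] on {0,…,70}.
11 cycles on 71: each ℓ→(−1)^(ℓ−1), product (−1)^60 = +1.
The Jacobi symbol (45|71) = +1 (Zolotarev) agrees.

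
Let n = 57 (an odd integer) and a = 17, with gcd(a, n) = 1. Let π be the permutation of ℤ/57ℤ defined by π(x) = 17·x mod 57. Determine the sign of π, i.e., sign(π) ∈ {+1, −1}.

Trace 35: π^k(35) = [35, 25, 26, 43, 47, 1, 17] for k=0..6.
π_17 has 6 disjoint cycles with lengths [18, 18, 9, 9, 2, 1] on {0,…,56}.
n − c = 57 − 6 = 51; sign = (−1)^51 = -1.
Zolotarev: (17|57) = -1, matching the cycle-count sign.

-1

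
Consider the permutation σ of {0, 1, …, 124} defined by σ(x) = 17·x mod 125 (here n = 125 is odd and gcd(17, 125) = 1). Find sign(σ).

-1

Start at x=18: 18 → 56 → 77 → 59 → 3 → 51 → 117 → … (one orbit).
The orbit structure of x ↦ 17x mod 125: 4 orbits of sizes [100, 20, 4, 1].
sign(π) = (−1)^{n − #cycles} = (−1)^{125−4} = (−1)^121 = -1.
Check: (17/125) = -1 by Zolotarev.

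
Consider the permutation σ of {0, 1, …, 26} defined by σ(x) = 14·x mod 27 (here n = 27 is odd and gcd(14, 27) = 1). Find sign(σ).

-1

Trace 22: π^k(22) = [22, 11, 19, 23, 25, 26, 13] for k=0..6.
Decompose π into cycles: lengths [18, 6, 2, 1] (4 cycles, including the fixed point 0).
With 4 cycles on 27 points, sign = (−1)^{27−4} = -1.
The Jacobi symbol (14|27) = -1 (Zolotarev) agrees.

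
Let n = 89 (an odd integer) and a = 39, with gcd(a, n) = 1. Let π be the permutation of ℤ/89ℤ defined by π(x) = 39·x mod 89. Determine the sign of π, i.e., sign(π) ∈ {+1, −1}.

Start at x=45: 45 → 64 → 4 → 67 → 32 → 2 → 78 → … (one orbit).
Decompose π into cycles: lengths [11, 11, 11, 11, 11, 11, 11, 11, 1] (9 cycles, including the fixed point 0).
With 9 cycles on 89 points, sign = (−1)^{89−9} = +1.

+1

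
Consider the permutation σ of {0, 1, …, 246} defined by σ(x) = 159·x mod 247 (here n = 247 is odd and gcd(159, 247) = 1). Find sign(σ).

+1

Start at x=87: 87 → 1 → 159 → 87 (one orbit).
The orbit structure of x ↦ 159x mod 247: 83 orbits of sizes [3, 3, 3, 3, 3, 3, 3, 3, 3, 3, 3, 3, 3, 3, 3, 3, 3, 3, 3, 3, 3, 3, 3, 3, 3, 3, 3, 3, 3, 3, 3, 3, 3, 3, 3, 3, 3, 3, 3, 3, 3, 3, 3, 3, 3, 3, 3, 3, 3, 3, 3, 3, 3, 3, 3, 3, 3, 3, 3, 3, 3, 3, 3, 3, 3, 3, 3, 3, 3, 3, 3, 3, 3, 3, 3, 3, 3, 3, 3, 3, 3, 3, 1].
83 cycles on 247: each ℓ→(−1)^(ℓ−1), product (−1)^164 = +1.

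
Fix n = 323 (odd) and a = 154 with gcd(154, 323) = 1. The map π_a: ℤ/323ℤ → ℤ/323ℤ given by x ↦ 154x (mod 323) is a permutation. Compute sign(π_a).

-1

Orbit of 188 under x↦154x: [188, 205, 239, 307, 120, 69, 290]… (length divides ord_323(154)).
34 cycles of lengths [18, 18, 18, 18, 18, 18, 18, 18, 18, 18, 18, 18, 18, 18, 18, 18, 18, 1, 1, 1, 1, 1, 1, 1, 1, 1, 1, 1, 1, 1, 1, 1, 1, 1].
n − c = 323 − 34 = 289; sign = (−1)^289 = -1.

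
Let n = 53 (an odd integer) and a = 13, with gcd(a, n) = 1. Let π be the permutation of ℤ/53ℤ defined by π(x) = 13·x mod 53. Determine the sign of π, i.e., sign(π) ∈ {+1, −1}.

+1

Orbit of 10 under x↦13x: [10, 24, 47, 28, 46, 15, 36]… (length divides ord_53(13)).
The orbit structure of x ↦ 13x mod 53: 5 orbits of sizes [13, 13, 13, 13, 1].
5 cycles on 53: each ℓ→(−1)^(ℓ−1), product (−1)^48 = +1.
(13|53)_J = +1 (Zolotarev's lemma cross-check).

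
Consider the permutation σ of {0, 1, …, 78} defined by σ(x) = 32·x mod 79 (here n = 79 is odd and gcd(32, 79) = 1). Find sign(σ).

+1

Orbit of 42 under x↦32x: [42, 1, 32, 76, 62, 9, 51]… (length divides ord_79(32)).
Decompose π into cycles: lengths [39, 39, 1] (3 cycles, including the fixed point 0).
n − c = 79 − 3 = 76; sign = (−1)^76 = +1.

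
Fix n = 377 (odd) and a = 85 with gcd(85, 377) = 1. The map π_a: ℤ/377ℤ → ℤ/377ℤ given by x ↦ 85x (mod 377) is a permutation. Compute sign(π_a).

Trace 152: π^k(152) = [152, 102, 376, 292, 315, 8, 303] for k=0..6.
π_85 has 7 disjoint cycles with lengths [84, 84, 84, 84, 28, 12, 1] on {0,…,376}.
377 − 7 = 370 transpositions; sign(π) = (−1)^370 = +1.

+1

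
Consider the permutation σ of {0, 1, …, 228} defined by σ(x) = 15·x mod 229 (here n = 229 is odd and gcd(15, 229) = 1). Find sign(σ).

Start at x=176: 176 → 121 → 212 → 203 → 68 → 104 → 186 → … (one orbit).
The orbit structure of x ↦ 15x mod 229: 7 orbits of sizes [38, 38, 38, 38, 38, 38, 1].
With 7 cycles on 229 points, sign = (−1)^{229−7} = +1.
Check: (15/229) = +1 by Zolotarev.

+1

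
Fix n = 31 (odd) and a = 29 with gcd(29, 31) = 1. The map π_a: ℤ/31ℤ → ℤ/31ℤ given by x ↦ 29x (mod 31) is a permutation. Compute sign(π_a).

-1

Start at x=2: 2 → 27 → 8 → 15 → 1 → 29 → 4 → … (one orbit).
4 cycles of lengths [10, 10, 10, 1].
4 cycles on 31: each ℓ→(−1)^(ℓ−1), product (−1)^27 = -1.
Zolotarev: (29|31) = -1, matching the cycle-count sign.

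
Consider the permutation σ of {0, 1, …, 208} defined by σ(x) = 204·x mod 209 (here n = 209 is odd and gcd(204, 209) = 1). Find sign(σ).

Start at x=157: 157 → 51 → 163 → 21 → 104 → 107 → 92 → … (one orbit).
Cycle lengths of π_204 on ℤ/209ℤ: [90, 90, 18, 10, 1]; 5 cycles in total.
5 cycles on 209: each ℓ→(−1)^(ℓ−1), product (−1)^204 = +1.
Check: (204/209) = +1 by Zolotarev.

+1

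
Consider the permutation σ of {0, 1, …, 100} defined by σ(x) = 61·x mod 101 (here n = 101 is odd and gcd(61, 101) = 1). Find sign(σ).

Start at x=51: 51 → 81 → 93 → 17 → 27 → 31 → 73 → … (one orbit).
2 cycles of lengths [100, 1].
2 cycles on 101: each ℓ→(−1)^(ℓ−1), product (−1)^99 = -1.
Via Zolotarev, sign(π_{61}) = (61|101) = -1.

-1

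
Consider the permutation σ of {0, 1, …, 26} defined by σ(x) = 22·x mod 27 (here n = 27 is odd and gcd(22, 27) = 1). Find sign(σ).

Trace 16: π^k(16) = [16, 1, 22, 25, 10, 4, 7] for k=0..6.
7 cycles of lengths [9, 9, 3, 3, 1, 1, 1].
n − c = 27 − 7 = 20; sign = (−1)^20 = +1.
Zolotarev: (22|27) = +1, matching the cycle-count sign.

+1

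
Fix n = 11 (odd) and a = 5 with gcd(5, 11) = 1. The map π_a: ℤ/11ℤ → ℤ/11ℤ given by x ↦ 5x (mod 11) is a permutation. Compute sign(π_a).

Orbit of 4 under x↦5x: [4, 9, 1, 5, 3]… (length divides ord_11(5)).
Decompose π into cycles: lengths [5, 5, 1] (3 cycles, including the fixed point 0).
3 cycles on 11: each ℓ→(−1)^(ℓ−1), product (−1)^8 = +1.
(5|11)_J = +1 (Zolotarev's lemma cross-check).

+1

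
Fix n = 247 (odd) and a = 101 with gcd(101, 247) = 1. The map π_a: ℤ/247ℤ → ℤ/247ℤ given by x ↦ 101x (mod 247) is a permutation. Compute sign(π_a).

+1

Orbit of 235 under x↦101x: [235, 23, 100, 220, 237, 225, 1]… (length divides ord_247(101)).
17 cycles of lengths [18, 18, 18, 18, 18, 18, 18, 18, 18, 18, 18, 18, 9, 9, 6, 6, 1].
n − c = 247 − 17 = 230; sign = (−1)^230 = +1.
Zolotarev: (101|247) = +1, matching the cycle-count sign.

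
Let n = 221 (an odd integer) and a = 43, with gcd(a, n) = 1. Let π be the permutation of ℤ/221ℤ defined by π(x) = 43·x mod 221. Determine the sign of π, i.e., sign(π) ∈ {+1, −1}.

+1

Orbit of 152 under x↦43x: [152, 127, 157, 121, 120, 77, 217]… (length divides ord_221(43)).
Cycle lengths of π_43 on ℤ/221ℤ: [24, 24, 24, 24, 24, 24, 24, 24, 8, 8, 6, 6, 1]; 13 cycles in total.
n − c = 221 − 13 = 208; sign = (−1)^208 = +1.
(43|221)_J = +1 (Zolotarev's lemma cross-check).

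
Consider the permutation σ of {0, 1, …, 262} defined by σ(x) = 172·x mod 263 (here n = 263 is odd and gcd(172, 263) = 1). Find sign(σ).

Trace 51: π^k(51) = [51, 93, 216, 69, 33, 153, 16] for k=0..6.
Cycle type of π: 131×2 + 1; total 3 cycles.
sign(π) = (−1)^{n − #cycles} = (−1)^{263−3} = (−1)^260 = +1.
The Jacobi symbol (172|263) = +1 (Zolotarev) agrees.

+1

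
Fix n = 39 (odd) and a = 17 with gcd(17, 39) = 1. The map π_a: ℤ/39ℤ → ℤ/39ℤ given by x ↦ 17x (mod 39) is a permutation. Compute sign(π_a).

-1

Orbit of 38 under x↦17x: [38, 22, 23, 1, 17, 16]… (length divides ord_39(17)).
π_17 has 8 disjoint cycles with lengths [6, 6, 6, 6, 6, 6, 2, 1] on {0,…,38}.
n − c = 39 − 8 = 31; sign = (−1)^31 = -1.
The Jacobi symbol (17|39) = -1 (Zolotarev) agrees.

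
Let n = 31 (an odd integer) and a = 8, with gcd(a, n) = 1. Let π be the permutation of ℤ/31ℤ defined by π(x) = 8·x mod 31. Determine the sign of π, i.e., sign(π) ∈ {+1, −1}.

+1

Orbit of 8 under x↦8x: [8, 2, 16, 4, 1]… (length divides ord_31(8)).
Cycle type of π: 5×6 + 1; total 7 cycles.
n − c = 31 − 7 = 24; sign = (−1)^24 = +1.
Via Zolotarev, sign(π_{8}) = (8|31) = +1.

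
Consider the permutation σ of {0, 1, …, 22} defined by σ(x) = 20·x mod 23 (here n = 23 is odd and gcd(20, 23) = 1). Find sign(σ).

Trace 4: π^k(4) = [4, 11, 13, 7, 2, 17, 18] for k=0..6.
π_20 has 2 disjoint cycles with lengths [22, 1] on {0,…,22}.
sign(π) = (−1)^{n − #cycles} = (−1)^{23−2} = (−1)^21 = -1.
Via Zolotarev, sign(π_{20}) = (20|23) = -1.

-1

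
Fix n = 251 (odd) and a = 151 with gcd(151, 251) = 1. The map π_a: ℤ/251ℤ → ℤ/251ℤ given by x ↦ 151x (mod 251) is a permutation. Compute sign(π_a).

Start at x=138: 138 → 5 → 2 → 51 → 171 → 219 → 188 → … (one orbit).
6 cycles of lengths [50, 50, 50, 50, 50, 1].
6 cycles on 251: each ℓ→(−1)^(ℓ−1), product (−1)^245 = -1.

-1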